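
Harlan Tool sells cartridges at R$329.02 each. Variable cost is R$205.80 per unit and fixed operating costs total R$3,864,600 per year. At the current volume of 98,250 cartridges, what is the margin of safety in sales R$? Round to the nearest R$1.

R$22,007,024

Contribution margin per unit = R$329.02 − R$205.80 = R$123.22. Break-even units = R$3,864,600 ÷ R$123.22 = 31,363.42; break-even revenue = 31,363.42 × R$329.02 = R$10,319,190.81.
Actual sales revenue = 98,250 × R$329.02 = R$32,326,215.00.
Margin of safety = R$32,326,215.00 − R$10,319,190.81 = R$22,007,024.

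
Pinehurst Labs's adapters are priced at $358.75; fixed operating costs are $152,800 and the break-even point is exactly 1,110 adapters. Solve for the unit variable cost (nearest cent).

At break-even, FC = Q × (P − VC), so P − VC = $152,800 ÷ 1,110 = $137.6577.
Hence VC = price − CM = $358.75 − $137.6577 = $221.09.

$221.09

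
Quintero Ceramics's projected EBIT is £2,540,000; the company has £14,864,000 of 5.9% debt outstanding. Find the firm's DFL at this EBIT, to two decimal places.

1.53

Interest = £876,976.00.
DFL = EBIT ÷ (EBIT − I) = £2,540,000 ÷ (£2,540,000 − £876,976.00) = £2,540,000 ÷ £1,663,024.00 = 1.5273.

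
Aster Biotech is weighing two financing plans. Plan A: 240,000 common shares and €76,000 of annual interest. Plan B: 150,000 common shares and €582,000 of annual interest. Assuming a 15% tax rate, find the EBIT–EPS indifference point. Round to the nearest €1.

€1,425,333

Set EPS_A = EPS_B: (EBIT − €76,000)(1 − 0.15) ÷ 240,000 = (EBIT − €582,000)(1 − 0.15) ÷ 150,000.
Cancelling (1 − t) and cross-multiplying: 150,000·(EBIT − 76,000) = 240,000·(EBIT − 582,000).
Solving, EBIT = (582,000·240,000 − 76,000·150,000) / (240,000 − 150,000) = 128,280,000,000 / 90,000 = 1,425,333.33.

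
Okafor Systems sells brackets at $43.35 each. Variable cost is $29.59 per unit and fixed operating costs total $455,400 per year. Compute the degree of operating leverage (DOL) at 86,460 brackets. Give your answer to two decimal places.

Total contribution margin = 86,460 × $13.76 = $1,189,689.60.
Subtracting fixed costs: EBIT = $1,189,689.60 − $455,400 = $734,289.60.
Degree of operating leverage = $1,189,689.60 / $734,289.60 = 1.6202.

1.62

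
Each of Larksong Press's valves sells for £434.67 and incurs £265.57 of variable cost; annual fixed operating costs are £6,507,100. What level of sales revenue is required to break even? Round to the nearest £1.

£16,726,441

Contribution margin per unit = £434.67 − £265.57 = £169.10, a CM ratio of £169.10 ÷ £434.67 = 0.3890.
Break-even sales = FC ÷ CM ratio = £6,507,100 × £434.67 / £169.10 = £16,726,441.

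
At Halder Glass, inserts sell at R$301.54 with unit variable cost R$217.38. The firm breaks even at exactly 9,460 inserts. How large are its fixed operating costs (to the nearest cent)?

R$796,153.60

Each unit contributes R$301.54 − R$217.38 = R$84.16.
Fixed costs = break-even units × CM = 9,460 × R$84.16 = R$796,153.60.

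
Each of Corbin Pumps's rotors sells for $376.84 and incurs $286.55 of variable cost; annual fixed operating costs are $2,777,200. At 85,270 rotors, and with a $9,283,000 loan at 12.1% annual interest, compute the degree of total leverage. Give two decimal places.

Total contribution margin = 85,270 × $90.29 = $7,699,028.30.
Subtracting fixed costs: EBIT = $7,699,028.30 − $2,777,200 = $4,921,828.30. Interest = $1,123,243.00.
DOL = $7,699,028.30 ÷ $4,921,828.30 = 1.5643; DFL = $4,921,828.30 ÷ $3,798,585.30 = 1.2957.
Combined leverage = 1.5643 × 1.2957 = 2.0269.

2.03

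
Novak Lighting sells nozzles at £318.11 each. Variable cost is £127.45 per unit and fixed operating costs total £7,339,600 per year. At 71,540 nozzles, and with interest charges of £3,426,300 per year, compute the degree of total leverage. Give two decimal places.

Total contribution margin = 71,540 × £190.66 = £13,639,816.40.
EBIT = £13,639,816.40 − £7,339,600 = £6,300,216.40. Interest = £3,426,300.00.
DOL = £13,639,816.40 ÷ £6,300,216.40 = 2.1650; DFL = £6,300,216.40 ÷ £2,873,916.40 = 2.1922.
DCL = DOL × DFL = 2.1650 × 2.1922 = 4.7461.

4.75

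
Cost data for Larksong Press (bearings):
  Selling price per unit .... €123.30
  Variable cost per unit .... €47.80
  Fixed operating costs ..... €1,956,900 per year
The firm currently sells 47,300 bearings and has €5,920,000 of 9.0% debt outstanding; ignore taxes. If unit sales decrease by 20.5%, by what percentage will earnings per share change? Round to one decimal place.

Contribution at this volume is 47,300 × €75.50 = €3,571,150.00.
Subtracting fixed costs: EBIT = €3,571,150.00 − €1,956,900 = €1,614,250.00.
Interest = €532,800.00, so EBIT − I = €1,081,450.00.
DCL = total CM / (EBIT − I) = €3,571,150.00 / €1,081,450.00 = 3.3022.
EPS therefore changes by 3.3022 × (-20.5%) = -67.7%.

-67.7%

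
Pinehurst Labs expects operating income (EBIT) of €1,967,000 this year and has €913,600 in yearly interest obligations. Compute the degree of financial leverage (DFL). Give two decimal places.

1.87

Annual interest charges come to €913,600.00.
Degree of financial leverage = EBIT / (EBIT − interest) = €1,967,000 / €1,053,400.00 = 1.8673.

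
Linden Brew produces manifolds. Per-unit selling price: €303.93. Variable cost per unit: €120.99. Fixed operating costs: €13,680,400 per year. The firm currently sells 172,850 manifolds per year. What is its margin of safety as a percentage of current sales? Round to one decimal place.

56.7%

Each unit contributes €303.93 − €120.99 = €182.94. Break-even units = €13,680,400 ÷ €182.94 = 74,780.80; break-even revenue = 74,780.80 × €303.93 = €22,728,129.29.
Current sales = 172,850 × €303.93 = €52,534,300.50.
Margin of safety = (€52,534,300.50 − €22,728,129.29) ÷ €52,534,300.50 = 56.7%.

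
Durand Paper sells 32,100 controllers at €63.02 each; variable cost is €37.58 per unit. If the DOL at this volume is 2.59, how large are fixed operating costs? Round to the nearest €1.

€501,325

Contribution at this volume is 32,100 × €25.44 = €816,624.00.
DOL = contribution / EBIT, so EBIT = €816,624.00 / 2.59 = €315,298.84.
Fixed costs = CM − EBIT = €816,624.00 − €315,298.84 = €501,325.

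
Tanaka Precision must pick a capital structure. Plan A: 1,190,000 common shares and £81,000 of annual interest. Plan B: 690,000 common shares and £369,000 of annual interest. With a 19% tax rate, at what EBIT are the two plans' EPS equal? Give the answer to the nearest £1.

Set EPS_A = EPS_B: (EBIT − £81,000)(1 − 0.19) ÷ 1,190,000 = (EBIT − £369,000)(1 − 0.19) ÷ 690,000.
Cancelling (1 − t) and cross-multiplying: 690,000·(EBIT − 81,000) = 1,190,000·(EBIT − 369,000).
EBIT × (1,190,000 − 690,000) = 369,000 × 1,190,000 − 81,000 × 690,000 = 383,220,000,000, so EBIT = 383,220,000,000 ÷ 500,000 = 766,440.00.

£766,440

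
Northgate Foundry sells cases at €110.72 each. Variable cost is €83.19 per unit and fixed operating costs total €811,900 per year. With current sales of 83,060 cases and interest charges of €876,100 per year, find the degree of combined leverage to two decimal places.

At 83,060 units, contribution = 83,060 × €27.53 = €2,286,641.80.
EBIT = €2,286,641.80 − €811,900 = €1,474,741.80. Interest = €876,100.00.
DOL = €2,286,641.80 ÷ €1,474,741.80 = 1.5505; DFL = €1,474,741.80 ÷ €598,641.80 = 2.4635.
Combined leverage = 1.5505 × 2.4635 = 3.8197.

3.82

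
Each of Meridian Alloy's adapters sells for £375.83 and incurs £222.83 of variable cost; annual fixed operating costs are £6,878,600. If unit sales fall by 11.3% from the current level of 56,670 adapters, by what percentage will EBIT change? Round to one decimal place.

At 56,670 units, contribution = 56,670 × £153.00 = £8,670,510.00.
Subtracting fixed costs: EBIT = £8,670,510.00 − £6,878,600 = £1,791,910.00.
So DOL = total CM / EBIT = £8,670,510.00 / £1,791,910.00 = 4.8387.
So EBIT moves 4.8387 × (-11.3%) = -54.7%.

-54.7%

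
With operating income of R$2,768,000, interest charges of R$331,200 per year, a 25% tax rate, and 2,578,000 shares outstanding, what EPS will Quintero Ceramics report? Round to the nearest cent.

Interest = R$331,200.00, so EBT = R$2,768,000 − R$331,200.00 = R$2,436,800.00.
After tax at 25%: net income = R$2,436,800.00 × 0.75 = R$1,827,600.00.
Per share: R$1,827,600.00 / 2,578,000 shares = R$0.71.

R$0.71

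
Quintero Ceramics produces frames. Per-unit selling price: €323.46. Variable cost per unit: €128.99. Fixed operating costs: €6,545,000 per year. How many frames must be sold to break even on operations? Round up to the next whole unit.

33,656 frames

Unit CM = price − variable cost = €323.46 − €128.99 = €194.47.
Break-even Q = €6,545,000 / €194.47 = 33,655.58 → 33,656 frames.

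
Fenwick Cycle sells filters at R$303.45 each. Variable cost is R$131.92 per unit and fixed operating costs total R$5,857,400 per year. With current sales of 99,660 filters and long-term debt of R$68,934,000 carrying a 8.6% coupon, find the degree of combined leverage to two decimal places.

3.22

Contribution at this volume is 99,660 × R$171.53 = R$17,094,679.80.
Subtracting fixed costs: EBIT = R$17,094,679.80 − R$5,857,400 = R$11,237,279.80. Interest = R$5,928,324.00.
DOL = R$17,094,679.80 ÷ R$11,237,279.80 = 1.5212; DFL = R$11,237,279.80 ÷ R$5,308,955.80 = 2.1167.
DCL = DOL × DFL = 1.5212 × 2.1167 = 3.2199.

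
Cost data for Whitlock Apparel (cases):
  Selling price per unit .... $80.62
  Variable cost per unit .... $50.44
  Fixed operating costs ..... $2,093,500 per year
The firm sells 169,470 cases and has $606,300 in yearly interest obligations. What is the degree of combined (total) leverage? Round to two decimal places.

At 169,470 units, contribution = 169,470 × $30.18 = $5,114,604.60.
EBIT = $5,114,604.60 − $2,093,500 = $3,021,104.60. Interest = $606,300.00.
DOL = $5,114,604.60 ÷ $3,021,104.60 = 1.6930; DFL = $3,021,104.60 ÷ $2,414,804.60 = 1.2511.
DCL = DOL × DFL = 1.6930 × 1.2511 = 2.1181.

2.12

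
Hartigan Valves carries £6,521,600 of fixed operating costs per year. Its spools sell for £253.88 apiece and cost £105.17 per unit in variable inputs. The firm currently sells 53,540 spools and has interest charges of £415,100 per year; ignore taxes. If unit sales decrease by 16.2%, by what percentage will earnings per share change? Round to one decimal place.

Total contribution margin = 53,540 × £148.71 = £7,961,933.40.
EBIT = £7,961,933.40 − £6,521,600 = £1,440,333.40.
After interest of £415,100.00, pre-tax earnings = £1,025,233.40.
DCL = total CM / (EBIT − I) = £7,961,933.40 / £1,025,233.40 = 7.7660.
%ΔEPS = DCL × %ΔSales = 7.7660 × -16.2% = -125.8%.

-125.8%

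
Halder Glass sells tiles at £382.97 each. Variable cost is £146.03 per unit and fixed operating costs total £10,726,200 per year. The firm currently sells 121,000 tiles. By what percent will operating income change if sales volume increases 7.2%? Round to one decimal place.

+11.5%

At 121,000 units, contribution = 121,000 × £236.94 = £28,669,740.00.
Operating income = contribution − fixed costs = £28,669,740.00 − £10,726,200 = £17,943,540.00.
Degree of operating leverage = £28,669,740.00 / £17,943,540.00 = 1.5978.
Operating income changes by 1.5978 × +7.2% = +11.5%.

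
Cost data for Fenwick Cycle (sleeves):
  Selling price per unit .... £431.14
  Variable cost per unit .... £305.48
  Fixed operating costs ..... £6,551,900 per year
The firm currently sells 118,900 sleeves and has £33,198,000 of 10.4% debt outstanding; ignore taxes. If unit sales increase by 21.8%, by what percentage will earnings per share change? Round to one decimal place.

Total contribution margin = 118,900 × £125.66 = £14,940,974.00.
EBIT = £14,940,974.00 − £6,551,900 = £8,389,074.00.
After interest of £3,452,592.00, pre-tax earnings = £4,936,482.00.
DCL = total CM / (EBIT − I) = £14,940,974.00 / £4,936,482.00 = 3.0266.
%ΔEPS = DCL × %ΔSales = 3.0266 × +21.8% = +66.0%.

+66.0%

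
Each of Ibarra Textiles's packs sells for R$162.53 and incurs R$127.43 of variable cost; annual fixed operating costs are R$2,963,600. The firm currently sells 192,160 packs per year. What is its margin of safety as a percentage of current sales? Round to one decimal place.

56.1%

Contribution margin per unit = R$162.53 − R$127.43 = R$35.10. Break-even units = R$2,963,600 ÷ R$35.10 = 84,433.05; break-even revenue = 84,433.05 × R$162.53 = R$13,722,903.36.
Actual sales revenue = 192,160 × R$162.53 = R$31,231,764.80.
Margin of safety = (R$31,231,764.80 − R$13,722,903.36) ÷ R$31,231,764.80 = 56.1%.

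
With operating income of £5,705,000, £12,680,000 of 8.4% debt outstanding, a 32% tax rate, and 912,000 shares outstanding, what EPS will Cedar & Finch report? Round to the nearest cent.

£3.46

Pre-tax income = £5,705,000 − £1,065,120.00 = £4,639,880.00.
Net income = £4,639,880.00 × (1 − 0.32) = £3,155,118.40.
EPS = £3,155,118.40 ÷ 912,000 = £3.46.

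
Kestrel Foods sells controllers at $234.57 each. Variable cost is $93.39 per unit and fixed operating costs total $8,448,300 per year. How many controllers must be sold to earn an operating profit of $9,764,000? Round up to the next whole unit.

Unit CM = price − variable cost = $234.57 − $93.39 = $141.18.
Need Q such that Q × $141.18 − $8,448,300 = $9,764,000, i.e. Q = $18,212,300 / $141.18 = 129,000.57 → 129,001.

129,001 controllers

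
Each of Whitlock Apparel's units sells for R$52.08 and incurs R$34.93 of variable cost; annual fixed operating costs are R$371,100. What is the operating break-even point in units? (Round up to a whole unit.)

21,639 units

Each unit contributes R$52.08 − R$34.93 = R$17.15.
Units to break even: R$371,100 ÷ R$17.15 = 21,638.48, rounded up to 21,639.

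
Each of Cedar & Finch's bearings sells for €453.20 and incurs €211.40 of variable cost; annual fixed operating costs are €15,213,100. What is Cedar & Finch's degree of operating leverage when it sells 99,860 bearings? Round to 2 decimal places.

Contribution at this volume is 99,860 × €241.80 = €24,146,148.00.
Subtracting fixed costs: EBIT = €24,146,148.00 − €15,213,100 = €8,933,048.00.
Degree of operating leverage = €24,146,148.00 / €8,933,048.00 = 2.7030.

2.70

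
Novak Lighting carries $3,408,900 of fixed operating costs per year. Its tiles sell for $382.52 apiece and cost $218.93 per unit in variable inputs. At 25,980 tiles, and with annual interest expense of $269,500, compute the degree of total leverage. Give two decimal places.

Total contribution margin = 25,980 × $163.59 = $4,250,068.20.
EBIT = $4,250,068.20 − $3,408,900 = $841,168.20. Interest = $269,500.00, so EBIT − I = $571,668.20.
Degree of total leverage = total CM / (EBIT − interest) = $4,250,068.20 / $571,668.20 = 7.4345.

7.43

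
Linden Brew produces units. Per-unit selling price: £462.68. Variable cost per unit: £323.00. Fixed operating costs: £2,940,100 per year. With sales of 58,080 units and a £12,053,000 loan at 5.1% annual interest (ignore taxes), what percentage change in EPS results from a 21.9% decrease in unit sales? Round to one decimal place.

-39.0%

At 58,080 units, contribution = 58,080 × £139.68 = £8,112,614.40.
Subtracting fixed costs: EBIT = £8,112,614.40 − £2,940,100 = £5,172,514.40.
After interest of £614,703.00, pre-tax earnings = £4,557,811.40.
DCL = total CM / (EBIT − I) = £8,112,614.40 / £4,557,811.40 = 1.7799.
EPS therefore changes by 1.7799 × (-21.9%) = -39.0%.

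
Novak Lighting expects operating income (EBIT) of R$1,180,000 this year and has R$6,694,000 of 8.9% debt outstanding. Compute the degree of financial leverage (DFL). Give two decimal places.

2.02

Annual interest charges come to R$595,766.00.
Degree of financial leverage = EBIT / (EBIT − interest) = R$1,180,000 / R$584,234.00 = 2.0197.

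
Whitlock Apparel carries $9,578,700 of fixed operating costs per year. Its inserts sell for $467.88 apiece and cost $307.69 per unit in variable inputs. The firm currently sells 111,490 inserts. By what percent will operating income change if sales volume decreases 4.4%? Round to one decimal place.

At 111,490 units, contribution = 111,490 × $160.19 = $17,859,583.10.
EBIT = $17,859,583.10 − $9,578,700 = $8,280,883.10.
So DOL = total CM / EBIT = $17,859,583.10 / $8,280,883.10 = 2.1567.
%ΔEBIT = DOL × %ΔSales = 2.1567 × -4.4% = -9.5%.

-9.5%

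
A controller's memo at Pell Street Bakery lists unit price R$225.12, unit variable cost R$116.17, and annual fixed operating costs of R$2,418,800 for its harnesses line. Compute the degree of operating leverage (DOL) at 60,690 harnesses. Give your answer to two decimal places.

Total contribution margin = 60,690 × R$108.95 = R$6,612,175.50.
Operating income = contribution − fixed costs = R$6,612,175.50 − R$2,418,800 = R$4,193,375.50.
Degree of operating leverage = R$6,612,175.50 / R$4,193,375.50 = 1.5768.

1.58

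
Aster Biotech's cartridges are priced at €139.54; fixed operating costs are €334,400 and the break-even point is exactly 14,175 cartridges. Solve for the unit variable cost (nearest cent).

€115.95

Contribution per unit must be FC / Q = €334,400 / 14,175 = €23.5908.
Hence VC = price − CM = €139.54 − €23.5908 = €115.95.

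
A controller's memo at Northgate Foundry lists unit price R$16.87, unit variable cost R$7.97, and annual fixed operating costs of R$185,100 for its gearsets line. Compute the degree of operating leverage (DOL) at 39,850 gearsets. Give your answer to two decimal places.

2.09

At 39,850 units, contribution = 39,850 × R$8.90 = R$354,665.00.
EBIT = R$354,665.00 − R$185,100 = R$169,565.00.
Degree of operating leverage = R$354,665.00 / R$169,565.00 = 2.0916.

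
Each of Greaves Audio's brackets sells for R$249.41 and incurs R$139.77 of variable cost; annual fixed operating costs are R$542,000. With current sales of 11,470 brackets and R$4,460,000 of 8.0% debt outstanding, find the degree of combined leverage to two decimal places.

Contribution at this volume is 11,470 × R$109.64 = R$1,257,570.80.
EBIT = R$1,257,570.80 − R$542,000 = R$715,570.80. Interest = R$356,800.00.
DOL = R$1,257,570.80 ÷ R$715,570.80 = 1.7574; DFL = R$715,570.80 ÷ R$358,770.80 = 1.9945.
Combined leverage = 1.7574 × 1.9945 = 3.5051.

3.51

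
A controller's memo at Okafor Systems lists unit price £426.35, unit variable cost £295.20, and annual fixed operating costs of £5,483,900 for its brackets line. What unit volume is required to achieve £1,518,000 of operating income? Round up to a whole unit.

53,389 brackets

Contribution margin per unit = £426.35 − £295.20 = £131.15.
Units = (FC + target) / CM = (£5,483,900 + £1,518,000) / £131.15 = 53,388.49, so 53,389 brackets.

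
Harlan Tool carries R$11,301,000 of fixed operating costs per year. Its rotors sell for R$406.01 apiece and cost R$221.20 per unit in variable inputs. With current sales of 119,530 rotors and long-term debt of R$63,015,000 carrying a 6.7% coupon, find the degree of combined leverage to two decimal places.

Total contribution margin = 119,530 × R$184.81 = R$22,090,339.30.
Operating income = contribution − fixed costs = R$22,090,339.30 − R$11,301,000 = R$10,789,339.30. Interest = R$4,222,005.00, so EBIT − I = R$6,567,334.30.
Degree of total leverage = total CM / (EBIT − interest) = R$22,090,339.30 / R$6,567,334.30 = 3.3637.

3.36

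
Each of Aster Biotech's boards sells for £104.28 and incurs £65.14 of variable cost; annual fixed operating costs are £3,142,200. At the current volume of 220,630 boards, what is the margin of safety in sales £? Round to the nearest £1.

£14,635,589

Contribution margin per unit = £104.28 − £65.14 = £39.14. Break-even units = £3,142,200 ÷ £39.14 = 80,281.04; break-even revenue = 80,281.04 × £104.28 = £8,371,707.10.
Current sales = 220,630 × £104.28 = £23,007,296.40.
Margin of safety = £23,007,296.40 − £8,371,707.10 = £14,635,589.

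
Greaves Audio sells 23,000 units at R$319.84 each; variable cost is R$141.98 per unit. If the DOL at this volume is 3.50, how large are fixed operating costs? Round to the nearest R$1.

Contribution at this volume is 23,000 × R$177.86 = R$4,090,780.00.
Since DOL = CM ÷ EBIT, EBIT = R$4,090,780.00 ÷ 3.50 = R$1,168,794.29.
Fixed costs = CM − EBIT = R$4,090,780.00 − R$1,168,794.29 = R$2,921,986.

R$2,921,986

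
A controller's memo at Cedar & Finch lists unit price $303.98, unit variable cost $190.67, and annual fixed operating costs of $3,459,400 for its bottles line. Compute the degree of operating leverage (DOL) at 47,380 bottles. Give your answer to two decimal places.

2.81

At 47,380 units, contribution = 47,380 × $113.31 = $5,368,627.80.
Operating income = contribution − fixed costs = $5,368,627.80 − $3,459,400 = $1,909,227.80.
So DOL = total CM / EBIT = $5,368,627.80 / $1,909,227.80 = 2.8119.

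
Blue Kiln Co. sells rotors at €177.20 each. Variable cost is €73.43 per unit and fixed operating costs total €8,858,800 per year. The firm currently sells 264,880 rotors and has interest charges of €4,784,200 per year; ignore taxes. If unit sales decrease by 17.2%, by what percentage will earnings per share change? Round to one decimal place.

Contribution at this volume is 264,880 × €103.77 = €27,486,597.60.
Operating income = contribution − fixed costs = €27,486,597.60 − €8,858,800 = €18,627,797.60.
Interest = €4,784,200.00, so EBIT − I = €13,843,597.60.
DCL = total CM / (EBIT − I) = €27,486,597.60 / €13,843,597.60 = 1.9855.
%ΔEPS = DCL × %ΔSales = 1.9855 × -17.2% = -34.2%.

-34.2%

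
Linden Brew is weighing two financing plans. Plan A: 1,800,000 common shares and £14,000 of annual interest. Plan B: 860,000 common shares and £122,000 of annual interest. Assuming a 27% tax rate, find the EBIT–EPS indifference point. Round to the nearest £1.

£220,809

Set EPS_A = EPS_B: (EBIT − £14,000)(1 − 0.27) ÷ 1,800,000 = (EBIT − £122,000)(1 − 0.27) ÷ 860,000.
Cancelling (1 − t) and cross-multiplying: 860,000·(EBIT − 14,000) = 1,800,000·(EBIT − 122,000).
EBIT × (1,800,000 − 860,000) = 122,000 × 1,800,000 − 14,000 × 860,000 = 207,560,000,000, so EBIT = 207,560,000,000 ÷ 940,000 = 220,808.51.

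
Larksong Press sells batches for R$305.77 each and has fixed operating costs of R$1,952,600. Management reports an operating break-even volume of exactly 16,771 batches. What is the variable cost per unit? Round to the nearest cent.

At break-even, FC = Q × (P − VC), so P − VC = R$1,952,600 ÷ 16,771 = R$116.4272.
Variable cost per unit = R$305.77 − R$116.4272 = R$189.34.

R$189.34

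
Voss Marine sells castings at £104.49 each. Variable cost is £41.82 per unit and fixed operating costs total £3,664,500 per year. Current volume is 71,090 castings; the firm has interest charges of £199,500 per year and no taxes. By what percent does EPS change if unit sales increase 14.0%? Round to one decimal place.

+105.5%

Contribution at this volume is 71,090 × £62.67 = £4,455,210.30.
Operating income = contribution − fixed costs = £4,455,210.30 − £3,664,500 = £790,710.30.
After interest of £199,500.00, pre-tax earnings = £591,210.30.
Degree of combined leverage = contribution ÷ (EBIT − I) = £4,455,210.30 ÷ £591,210.30 = 7.5357.
%ΔEPS = DCL × %ΔSales = 7.5357 × +14.0% = +105.5%.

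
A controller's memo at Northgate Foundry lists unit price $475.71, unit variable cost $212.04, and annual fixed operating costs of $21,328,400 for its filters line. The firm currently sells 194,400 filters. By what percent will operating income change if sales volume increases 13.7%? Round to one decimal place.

+23.5%

Contribution at this volume is 194,400 × $263.67 = $51,257,448.00.
EBIT = $51,257,448.00 − $21,328,400 = $29,929,048.00.
Degree of operating leverage = $51,257,448.00 / $29,929,048.00 = 1.7126.
Operating income changes by 1.7126 × +13.7% = +23.5%.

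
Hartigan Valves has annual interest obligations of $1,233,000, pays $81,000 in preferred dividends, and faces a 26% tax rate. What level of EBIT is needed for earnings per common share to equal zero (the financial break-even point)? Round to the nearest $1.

Grossing the preferred dividend up to pre-tax terms: $81,000 / (1 − 0.26) = $109,459.46.
Financial break-even EBIT = interest + D_p ÷ (1 − t) = $1,233,000 + $109,459.46 = $1,342,459.46.

$1,342,459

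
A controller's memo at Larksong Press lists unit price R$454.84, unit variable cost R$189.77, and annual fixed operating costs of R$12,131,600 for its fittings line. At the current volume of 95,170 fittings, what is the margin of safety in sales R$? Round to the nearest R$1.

R$22,470,218

Contribution margin per unit = R$454.84 − R$189.77 = R$265.07. Break-even units = R$12,131,600 ÷ R$265.07 = 45,767.53; break-even revenue = 45,767.53 × R$454.84 = R$20,816,904.76.
Actual sales revenue = 95,170 × R$454.84 = R$43,287,122.80.
Margin of safety = R$43,287,122.80 − R$20,816,904.76 = R$22,470,218.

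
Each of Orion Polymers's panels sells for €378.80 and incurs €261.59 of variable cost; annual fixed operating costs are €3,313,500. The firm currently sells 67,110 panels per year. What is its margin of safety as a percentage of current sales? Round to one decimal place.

57.9%

Each unit contributes €378.80 − €261.59 = €117.21. Break-even units = €3,313,500 ÷ €117.21 = 28,269.77; break-even revenue = 28,269.77 × €378.80 = €10,708,589.71.
Actual sales revenue = 67,110 × €378.80 = €25,421,268.00.
Margin of safety = (€25,421,268.00 − €10,708,589.71) ÷ €25,421,268.00 = 57.9%.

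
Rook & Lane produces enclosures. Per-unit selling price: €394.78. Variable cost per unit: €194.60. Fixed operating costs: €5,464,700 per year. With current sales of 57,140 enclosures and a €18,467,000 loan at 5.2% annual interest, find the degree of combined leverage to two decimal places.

2.28

At 57,140 units, contribution = 57,140 × €200.18 = €11,438,285.20.
Subtracting fixed costs: EBIT = €11,438,285.20 − €5,464,700 = €5,973,585.20. Interest = €960,284.00, so EBIT − I = €5,013,301.20.
Degree of total leverage = total CM / (EBIT − interest) = €11,438,285.20 / €5,013,301.20 = 2.2816.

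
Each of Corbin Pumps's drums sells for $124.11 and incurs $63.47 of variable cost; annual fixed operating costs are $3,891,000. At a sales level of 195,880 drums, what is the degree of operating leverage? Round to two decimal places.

1.49

Contribution at this volume is 195,880 × $60.64 = $11,878,163.20.
Subtracting fixed costs: EBIT = $11,878,163.20 − $3,891,000 = $7,987,163.20.
Degree of operating leverage = $11,878,163.20 / $7,987,163.20 = 1.4872.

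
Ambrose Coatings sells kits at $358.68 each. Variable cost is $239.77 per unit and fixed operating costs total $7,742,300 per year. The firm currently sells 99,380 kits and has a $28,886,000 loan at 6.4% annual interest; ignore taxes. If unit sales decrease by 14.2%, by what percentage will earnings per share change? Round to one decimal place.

-75.4%

At 99,380 units, contribution = 99,380 × $118.91 = $11,817,275.80.
Subtracting fixed costs: EBIT = $11,817,275.80 − $7,742,300 = $4,074,975.80.
After interest of $1,848,704.00, pre-tax earnings = $2,226,271.80.
DCL = total CM / (EBIT − I) = $11,817,275.80 / $2,226,271.80 = 5.3081.
%ΔEPS = DCL × %ΔSales = 5.3081 × -14.2% = -75.4%.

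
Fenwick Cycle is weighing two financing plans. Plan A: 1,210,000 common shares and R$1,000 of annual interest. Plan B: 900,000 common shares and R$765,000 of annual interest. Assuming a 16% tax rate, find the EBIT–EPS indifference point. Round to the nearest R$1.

R$2,983,065

Set EPS_A = EPS_B: (EBIT − R$1,000)(1 − 0.16) ÷ 1,210,000 = (EBIT − R$765,000)(1 − 0.16) ÷ 900,000.
Cancelling (1 − t) and cross-multiplying: 900,000·(EBIT − 1,000) = 1,210,000·(EBIT − 765,000).
Solving, EBIT = (765,000·1,210,000 − 1,000·900,000) / (1,210,000 − 900,000) = 924,750,000,000 / 310,000 = 2,983,064.52.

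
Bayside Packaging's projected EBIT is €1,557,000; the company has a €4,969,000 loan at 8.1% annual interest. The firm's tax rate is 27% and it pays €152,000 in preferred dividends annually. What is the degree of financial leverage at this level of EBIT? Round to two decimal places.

Interest = €402,489.00.
Pre-tax preferred-dividend burden = €152,000 ÷ (1 − 0.27) = €208,219.18.
DFL = EBIT ÷ [EBIT − I − D_p/(1−t)] = €1,557,000 ÷ [€1,557,000 − €402,489.00 − €208,219.18] = €1,557,000 ÷ €946,291.82 = 1.6454.

1.65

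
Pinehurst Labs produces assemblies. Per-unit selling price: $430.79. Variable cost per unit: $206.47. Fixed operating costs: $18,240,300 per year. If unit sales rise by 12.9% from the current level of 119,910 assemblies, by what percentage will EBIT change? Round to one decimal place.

Contribution at this volume is 119,910 × $224.32 = $26,898,211.20.
Operating income = contribution − fixed costs = $26,898,211.20 − $18,240,300 = $8,657,911.20.
So DOL = total CM / EBIT = $26,898,211.20 / $8,657,911.20 = 3.1068.
So EBIT moves 3.1068 × (+12.9%) = +40.1%.

+40.1%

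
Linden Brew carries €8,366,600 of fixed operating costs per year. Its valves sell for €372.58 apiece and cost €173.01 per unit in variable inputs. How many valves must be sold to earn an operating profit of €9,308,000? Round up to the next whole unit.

88,564 valves

Each unit contributes €372.58 − €173.01 = €199.57.
Units = (FC + target) / CM = (€8,366,600 + €9,308,000) / €199.57 = 88,563.41, so 88,564 valves.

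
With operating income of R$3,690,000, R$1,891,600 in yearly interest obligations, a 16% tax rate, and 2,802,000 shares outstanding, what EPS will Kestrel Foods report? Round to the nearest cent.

Interest = R$1,891,600.00, so EBT = R$3,690,000 − R$1,891,600.00 = R$1,798,400.00.
Net income = R$1,798,400.00 × (1 − 0.16) = R$1,510,656.00.
Per share: R$1,510,656.00 / 2,802,000 shares = R$0.54.

R$0.54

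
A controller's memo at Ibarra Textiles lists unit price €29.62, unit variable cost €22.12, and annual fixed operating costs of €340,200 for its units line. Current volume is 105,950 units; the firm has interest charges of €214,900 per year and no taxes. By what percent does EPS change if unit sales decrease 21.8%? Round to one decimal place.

Contribution at this volume is 105,950 × €7.50 = €794,625.00.
Operating income = contribution − fixed costs = €794,625.00 − €340,200 = €454,425.00.
After interest of €214,900.00, pre-tax earnings = €239,525.00.
Degree of combined leverage = contribution ÷ (EBIT − I) = €794,625.00 ÷ €239,525.00 = 3.3175.
EPS therefore changes by 3.3175 × (-21.8%) = -72.3%.

-72.3%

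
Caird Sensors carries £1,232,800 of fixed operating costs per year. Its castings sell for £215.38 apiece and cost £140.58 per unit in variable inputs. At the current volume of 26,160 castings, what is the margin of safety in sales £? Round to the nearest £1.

£2,084,602

Each unit contributes £215.38 − £140.58 = £74.80. Break-even units = £1,232,800 ÷ £74.80 = 16,481.28; break-even revenue = 16,481.28 × £215.38 = £3,549,738.82.
Actual sales revenue = 26,160 × £215.38 = £5,634,340.80.
Margin of safety = £5,634,340.80 − £3,549,738.82 = £2,084,602.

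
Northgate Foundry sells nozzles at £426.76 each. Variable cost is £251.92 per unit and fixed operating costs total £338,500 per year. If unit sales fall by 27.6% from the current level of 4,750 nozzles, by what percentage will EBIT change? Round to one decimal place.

-46.6%

At 4,750 units, contribution = 4,750 × £174.84 = £830,490.00.
Subtracting fixed costs: EBIT = £830,490.00 − £338,500 = £491,990.00.
So DOL = total CM / EBIT = £830,490.00 / £491,990.00 = 1.6880.
Operating income changes by 1.6880 × -27.6% = -46.6%.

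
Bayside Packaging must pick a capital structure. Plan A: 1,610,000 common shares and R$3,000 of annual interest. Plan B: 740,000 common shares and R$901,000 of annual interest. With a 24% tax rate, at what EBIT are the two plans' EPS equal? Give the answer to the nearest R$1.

At indifference, (EBIT − 3,000)(1 − t)/1,610,000 = (EBIT − 901,000)(1 − t)/740,000.
The (1 − t) factor cancels: (EBIT − 3,000) × 740,000 = (EBIT − 901,000) × 1,610,000.
Solving, EBIT = (901,000·1,610,000 − 3,000·740,000) / (1,610,000 − 740,000) = 1,448,390,000,000 / 870,000 = 1,664,816.09.

R$1,664,816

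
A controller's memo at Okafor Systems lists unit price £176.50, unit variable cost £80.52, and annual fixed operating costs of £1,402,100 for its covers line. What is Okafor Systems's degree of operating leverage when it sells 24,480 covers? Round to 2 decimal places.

2.48

Total contribution margin = 24,480 × £95.98 = £2,349,590.40.
Subtracting fixed costs: EBIT = £2,349,590.40 − £1,402,100 = £947,490.40.
So DOL = total CM / EBIT = £2,349,590.40 / £947,490.40 = 2.4798.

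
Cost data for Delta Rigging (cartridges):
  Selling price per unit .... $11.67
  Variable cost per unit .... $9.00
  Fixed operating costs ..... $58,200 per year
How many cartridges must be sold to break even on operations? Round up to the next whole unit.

Unit CM = price − variable cost = $11.67 − $9.00 = $2.67.
Break-even Q = $58,200 / $2.67 = 21,797.75 → 21,798 cartridges.

21,798 cartridges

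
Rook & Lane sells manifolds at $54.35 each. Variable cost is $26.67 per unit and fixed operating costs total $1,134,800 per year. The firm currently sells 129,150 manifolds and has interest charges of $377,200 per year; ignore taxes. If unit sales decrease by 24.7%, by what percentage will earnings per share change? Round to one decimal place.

-42.8%

At 129,150 units, contribution = 129,150 × $27.68 = $3,574,872.00.
Operating income = contribution − fixed costs = $3,574,872.00 − $1,134,800 = $2,440,072.00.
Interest = $377,200.00, so EBIT − I = $2,062,872.00.
Degree of combined leverage = contribution ÷ (EBIT − I) = $3,574,872.00 ÷ $2,062,872.00 = 1.7330.
EPS therefore changes by 1.7330 × (-24.7%) = -42.8%.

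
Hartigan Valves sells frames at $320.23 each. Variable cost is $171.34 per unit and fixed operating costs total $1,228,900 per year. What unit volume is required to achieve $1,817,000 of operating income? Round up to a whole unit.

Contribution margin per unit = $320.23 − $171.34 = $148.89.
Need Q such that Q × $148.89 − $1,228,900 = $1,817,000, i.e. Q = $3,045,900 / $148.89 = 20,457.38 → 20,458.

20,458 frames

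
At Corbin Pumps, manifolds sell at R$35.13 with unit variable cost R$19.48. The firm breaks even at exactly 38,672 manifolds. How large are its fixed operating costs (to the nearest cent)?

R$605,216.80

Each unit contributes R$35.13 − R$19.48 = R$15.65.
Since BE = FC / CM, FC = 38,672 × R$15.65 = R$605,216.80.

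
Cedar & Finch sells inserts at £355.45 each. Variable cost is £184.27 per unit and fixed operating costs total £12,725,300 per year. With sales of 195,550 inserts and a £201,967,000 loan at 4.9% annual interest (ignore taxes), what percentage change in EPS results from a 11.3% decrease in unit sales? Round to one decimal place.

Total contribution margin = 195,550 × £171.18 = £33,474,249.00.
EBIT = £33,474,249.00 − £12,725,300 = £20,748,949.00.
After interest of £9,896,383.00, pre-tax earnings = £10,852,566.00.
DCL = total CM / (EBIT − I) = £33,474,249.00 / £10,852,566.00 = 3.0845.
EPS therefore changes by 3.0845 × (-11.3%) = -34.9%.

-34.9%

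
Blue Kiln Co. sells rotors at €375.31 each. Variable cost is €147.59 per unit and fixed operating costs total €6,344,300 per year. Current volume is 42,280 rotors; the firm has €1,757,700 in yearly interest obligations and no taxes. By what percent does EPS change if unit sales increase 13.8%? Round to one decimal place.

+87.1%

Contribution at this volume is 42,280 × €227.72 = €9,628,001.60.
Operating income = contribution − fixed costs = €9,628,001.60 − €6,344,300 = €3,283,701.60.
Interest = €1,757,700.00, so EBIT − I = €1,526,001.60.
DCL = total CM / (EBIT − I) = €9,628,001.60 / €1,526,001.60 = 6.3093.
EPS therefore changes by 6.3093 × (+13.8%) = +87.1%.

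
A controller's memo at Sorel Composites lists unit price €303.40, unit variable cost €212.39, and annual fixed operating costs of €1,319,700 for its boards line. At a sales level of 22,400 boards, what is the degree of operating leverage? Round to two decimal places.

2.84

Contribution at this volume is 22,400 × €91.01 = €2,038,624.00.
Subtracting fixed costs: EBIT = €2,038,624.00 − €1,319,700 = €718,924.00.
DOL = contribution ÷ EBIT = €2,038,624.00 ÷ €718,924.00 = 2.8357.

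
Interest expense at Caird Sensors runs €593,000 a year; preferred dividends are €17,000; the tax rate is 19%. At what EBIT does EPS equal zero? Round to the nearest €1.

€613,988

Preferred dividends are paid after tax, so their pre-tax equivalent is €17,000 ÷ (1 − 0.19) = €20,987.65.
EPS = 0 when EBIT covers interest plus the pre-tax preferred burden: €593,000 + €20,987.65 = €613,987.65.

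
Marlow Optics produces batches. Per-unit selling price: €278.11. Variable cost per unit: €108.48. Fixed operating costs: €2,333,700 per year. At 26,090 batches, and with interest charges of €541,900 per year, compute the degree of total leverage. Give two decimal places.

2.86

Total contribution margin = 26,090 × €169.63 = €4,425,646.70.
EBIT = €4,425,646.70 − €2,333,700 = €2,091,946.70. Interest = €541,900.00.
DOL = €4,425,646.70 ÷ €2,091,946.70 = 2.1156; DFL = €2,091,946.70 ÷ €1,550,046.70 = 1.3496.
Combined leverage = 2.1156 × 1.3496 = 2.8552.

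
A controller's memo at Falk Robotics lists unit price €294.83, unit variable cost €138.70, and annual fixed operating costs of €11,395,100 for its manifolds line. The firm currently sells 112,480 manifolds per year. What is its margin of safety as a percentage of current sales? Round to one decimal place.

35.1%

Contribution margin per unit = €294.83 − €138.70 = €156.13. Break-even units = €11,395,100 ÷ €156.13 = 72,984.69; break-even revenue = 72,984.69 × €294.83 = €21,518,076.81.
Actual sales revenue = 112,480 × €294.83 = €33,162,478.40.
Margin of safety = (€33,162,478.40 − €21,518,076.81) ÷ €33,162,478.40 = 35.1%.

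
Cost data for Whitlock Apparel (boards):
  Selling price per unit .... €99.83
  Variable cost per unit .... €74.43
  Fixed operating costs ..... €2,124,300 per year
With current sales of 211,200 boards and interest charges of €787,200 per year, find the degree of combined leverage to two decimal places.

Total contribution margin = 211,200 × €25.40 = €5,364,480.00.
EBIT = €5,364,480.00 − €2,124,300 = €3,240,180.00. Interest = €787,200.00, so EBIT − I = €2,452,980.00.
Degree of total leverage = total CM / (EBIT − interest) = €5,364,480.00 / €2,452,980.00 = 2.1869.

2.19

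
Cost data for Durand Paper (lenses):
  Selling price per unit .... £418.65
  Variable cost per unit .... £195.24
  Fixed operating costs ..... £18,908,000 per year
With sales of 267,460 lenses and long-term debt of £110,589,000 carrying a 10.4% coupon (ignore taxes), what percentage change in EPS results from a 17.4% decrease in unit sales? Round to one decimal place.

Total contribution margin = 267,460 × £223.41 = £59,753,238.60.
Operating income = contribution − fixed costs = £59,753,238.60 − £18,908,000 = £40,845,238.60.
Interest = £11,501,256.00, so EBIT − I = £29,343,982.60.
DCL = total CM / (EBIT − I) = £59,753,238.60 / £29,343,982.60 = 2.0363.
EPS therefore changes by 2.0363 × (-17.4%) = -35.4%.

-35.4%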